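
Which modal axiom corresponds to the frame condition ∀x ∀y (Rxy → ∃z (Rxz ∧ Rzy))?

A defining formula is □□s → □s (the C4 axiom).
Suppose □□s→□s is valid. Take Rxy and set V(s)={w : xR²w}. Then □□s at x, so □s at x, so s at y, i.e. ∃z(Rxz∧Rzy).

□□s → □s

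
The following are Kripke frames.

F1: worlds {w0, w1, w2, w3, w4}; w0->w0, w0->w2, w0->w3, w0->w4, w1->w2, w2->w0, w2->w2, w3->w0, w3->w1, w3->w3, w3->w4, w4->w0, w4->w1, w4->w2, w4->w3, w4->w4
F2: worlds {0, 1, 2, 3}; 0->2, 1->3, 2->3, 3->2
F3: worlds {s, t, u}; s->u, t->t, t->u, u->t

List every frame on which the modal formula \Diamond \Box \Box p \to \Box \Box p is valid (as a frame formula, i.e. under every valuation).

This is the axiom for a generalized confluence (Geach) condition; its first-order frame correspondent is \forall x \forall y \forall z ((xRy \wedge x R^2 z) \to \exists w (y R^2 w \wedge z = w)).
F1: fails — w0Rw2, w0R²w1 but no w with w2R²w and w1=w.
F2: fails — 0R2, 0R²3 but no w with 2R²w and 3=w.
F3: ✓.

F3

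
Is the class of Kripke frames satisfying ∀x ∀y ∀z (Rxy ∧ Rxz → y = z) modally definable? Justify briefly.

The condition is partial functionality. A defining modal formula is ◇q → □q.

Yes, by ◇q → □q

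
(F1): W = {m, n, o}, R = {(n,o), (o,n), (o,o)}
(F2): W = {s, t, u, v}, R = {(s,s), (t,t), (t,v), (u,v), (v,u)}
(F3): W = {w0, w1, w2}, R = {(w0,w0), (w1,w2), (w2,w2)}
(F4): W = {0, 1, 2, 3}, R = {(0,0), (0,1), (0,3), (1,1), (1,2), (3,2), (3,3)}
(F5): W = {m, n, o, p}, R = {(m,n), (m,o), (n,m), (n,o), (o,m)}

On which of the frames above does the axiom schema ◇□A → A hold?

The schema corresponds to symmetry: ∀x ∀y (Rxy → Ryx).
(F1): condition met.
(F2): fails — Rtv but not Rvt.
(F3): fails — Rw1w2 but not Rw2w1.
(F4): fails — R32 but not R23.
(F5): fails — Rno but not Ron.
Valid on: (F1).

(F1)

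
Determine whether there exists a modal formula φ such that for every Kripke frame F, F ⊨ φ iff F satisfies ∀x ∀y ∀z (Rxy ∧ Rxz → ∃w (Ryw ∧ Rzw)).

This is a Sahlqvist condition; the .2 axiom ◇□q → □◇q defines it.
Suppose ◇□q→□◇q is valid. Take Rxy, Rxz and set V(q)={w : Ryw}. Then □q at y so ◇□q at x, so □◇q at x, so ◇q at z, giving w with Rzw and Ryw.

Yes, by ◇□q → □◇q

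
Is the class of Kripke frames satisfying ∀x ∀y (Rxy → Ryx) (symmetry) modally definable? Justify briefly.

This is a Sahlqvist condition; the B axiom p → □◇p defines it.
Suppose p→□◇p is valid. Take Rxy and set V(p)={x}. Then p at x, so □◇p at x, so ◇p at y, so some z with Ryz has p; z=x, i.e. Ryx.

Definable; p → □◇p defines it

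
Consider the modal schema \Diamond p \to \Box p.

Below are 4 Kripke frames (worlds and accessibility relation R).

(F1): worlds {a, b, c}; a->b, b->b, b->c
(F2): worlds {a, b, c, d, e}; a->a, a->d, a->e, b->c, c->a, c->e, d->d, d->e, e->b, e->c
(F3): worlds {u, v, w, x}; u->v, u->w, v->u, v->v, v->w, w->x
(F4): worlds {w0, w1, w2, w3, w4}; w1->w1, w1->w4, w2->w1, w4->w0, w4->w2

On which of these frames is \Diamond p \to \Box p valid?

none

This is the axiom for partial functionality; its first-order frame correspondent is \forall x \forall y \forall z (Rxy \wedge Rxz \to y = z).
(F1): fails — b sees both b and c.
(F2): fails — a sees both a and d.
(F3): fails — u sees both v and w.
(F4): fails — w1 sees both w1 and w4.
Valid on no frame.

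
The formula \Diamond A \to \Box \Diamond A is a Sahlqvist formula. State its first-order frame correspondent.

Suppose ◇A→□◇A is valid. Take Rxy, Rxz and set V(A)={y}. Then ◇A at x, so □◇A at x, so ◇A at z, so some w with Rzw has A; w=y, i.e. Rzy. By symmetry of the argument, Ryz.

the Euclidean property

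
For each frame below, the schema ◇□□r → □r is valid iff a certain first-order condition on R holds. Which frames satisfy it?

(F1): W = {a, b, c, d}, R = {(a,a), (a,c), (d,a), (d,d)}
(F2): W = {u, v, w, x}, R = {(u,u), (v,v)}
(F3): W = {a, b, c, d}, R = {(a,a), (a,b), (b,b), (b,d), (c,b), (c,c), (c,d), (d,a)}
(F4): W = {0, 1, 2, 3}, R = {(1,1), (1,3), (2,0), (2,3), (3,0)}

This is the axiom for a generalized confluence (Geach) condition; its first-order frame correspondent is ∀x ∀y ∀z ((xRy ∧ xRz) → ∃w (yR²w ∧ z = w)).
(F1): fails — aRc, aRa but no w with cR²w and a=w.
(F2): ✓.
(F3): fails — bRd, bRd but no w with dR²w and d=w.
(F4): fails — 1R3, 1R1 but no w with 3R²w and 1=w.
Valid on: (F2).

(F2)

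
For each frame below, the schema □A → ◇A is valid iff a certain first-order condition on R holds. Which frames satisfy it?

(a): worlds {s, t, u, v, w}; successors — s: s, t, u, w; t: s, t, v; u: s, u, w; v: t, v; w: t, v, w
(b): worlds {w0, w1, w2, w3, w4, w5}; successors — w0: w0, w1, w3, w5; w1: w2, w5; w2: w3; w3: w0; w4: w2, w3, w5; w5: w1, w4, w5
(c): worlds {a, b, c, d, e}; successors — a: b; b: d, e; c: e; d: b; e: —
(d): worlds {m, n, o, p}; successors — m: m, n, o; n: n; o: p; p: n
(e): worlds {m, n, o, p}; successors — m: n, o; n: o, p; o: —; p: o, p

The schema corresponds to seriality: ∀x ∃y Rxy.
(a): ✓.
(b): ✓.
(c): fails — world e has no successor.
(d): ✓.
(e): fails — world o has no successor.

(a), (b), (d)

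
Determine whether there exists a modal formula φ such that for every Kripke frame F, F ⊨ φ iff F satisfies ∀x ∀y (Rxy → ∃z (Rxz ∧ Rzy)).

The condition is density. A defining modal formula is □□p → □p.
Suppose □□p→□p is valid. Take Rxy and set V(p)={w : xR²w}. Then □□p at x, so □p at x, so p at y, i.e. ∃z(Rxz∧Rzy).

Yes — defined by □□p → □p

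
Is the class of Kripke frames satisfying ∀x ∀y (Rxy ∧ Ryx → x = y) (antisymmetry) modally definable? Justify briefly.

Not definable by any modal formula

Modal frame validity is preserved under surjective bounded morphisms.
The 8-cycle (worlds a,b,c,d,e,f,g,h with a→b→c→d→e→f→g→h→a) is antisymmetric. Sending even-indexed worlds to • and odd-indexed worlds to ∘ is a surjective bounded morphism onto the two-world frame with •↔∘, which is not antisymmetric.
Hence antisymmetry is not modally definable.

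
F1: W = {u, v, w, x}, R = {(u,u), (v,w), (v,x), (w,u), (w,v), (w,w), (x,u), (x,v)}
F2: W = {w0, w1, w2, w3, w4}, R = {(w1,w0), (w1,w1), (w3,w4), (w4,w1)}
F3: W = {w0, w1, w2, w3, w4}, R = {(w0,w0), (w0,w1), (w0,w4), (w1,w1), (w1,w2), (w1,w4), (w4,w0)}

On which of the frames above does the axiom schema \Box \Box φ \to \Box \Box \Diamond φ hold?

This is the axiom for a generalized confluence (Geach) condition; its first-order frame correspondent is \forall x \forall z (x R^2 z \to \exists w (x R^2 w \wedge zRw)).
F1: condition met.
F2: fails — w1R²w0 but no w with w1R²w and w0Rw.
F3: fails — w0R²w2 but no w with w0R²w and w2Rw.
Valid on: F1.

F1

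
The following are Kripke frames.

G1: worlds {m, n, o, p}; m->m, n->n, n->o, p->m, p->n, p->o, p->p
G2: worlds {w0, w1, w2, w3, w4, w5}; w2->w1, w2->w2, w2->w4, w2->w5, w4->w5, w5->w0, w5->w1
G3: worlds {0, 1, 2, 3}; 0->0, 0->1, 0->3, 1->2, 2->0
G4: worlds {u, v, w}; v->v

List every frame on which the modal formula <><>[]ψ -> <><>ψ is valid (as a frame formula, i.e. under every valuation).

Frame correspondent (Sahlqvist): forall x forall y (x R^2 y -> exists w (yRw & x R^2 w)) — i.e. a generalized confluence (Geach) condition.
G1: fails — nR²o but no w with oRw and nR²w.
G2: fails — w2R²w0 but no w with w0Rw and w2R²w.
G3: fails — 0R²3 but no w with 3Rw and 0R²w.
G4: ✓.
Valid on: G4.

G4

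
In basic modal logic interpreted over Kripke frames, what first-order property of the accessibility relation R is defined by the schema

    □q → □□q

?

transitivity

This schema is the 4 axiom.
Its frame correspondent is transitivity — ∀x ∀y ∀z (Rxy ∧ Ryz → Rxz).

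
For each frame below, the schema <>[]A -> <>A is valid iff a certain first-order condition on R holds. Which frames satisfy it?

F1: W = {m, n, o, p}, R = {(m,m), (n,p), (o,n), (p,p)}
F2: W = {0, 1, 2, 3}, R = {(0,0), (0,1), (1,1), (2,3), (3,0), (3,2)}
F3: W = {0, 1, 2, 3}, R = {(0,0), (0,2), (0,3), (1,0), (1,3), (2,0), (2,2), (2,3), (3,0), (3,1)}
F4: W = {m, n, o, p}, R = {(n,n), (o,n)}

F3, F4

This is the axiom for a generalized confluence (Geach) condition; its first-order frame correspondent is forall x forall y (xRy -> exists w (yRw & xRw)).
F1: fails — oRn but no w with nRw and oRw.
F2: fails — 2R3 but no w with 3Rw and 2Rw.
F3: holds.
F4: holds.
Valid on: F3, F4.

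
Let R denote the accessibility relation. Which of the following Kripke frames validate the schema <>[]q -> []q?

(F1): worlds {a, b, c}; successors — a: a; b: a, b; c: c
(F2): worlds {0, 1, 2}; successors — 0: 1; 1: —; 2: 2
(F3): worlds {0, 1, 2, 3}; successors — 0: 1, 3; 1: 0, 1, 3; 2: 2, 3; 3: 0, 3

none

Frame correspondent (Sahlqvist): forall x forall y forall z (Rxy & Rxz -> Ryz) — i.e. the Euclidean property.
(F1): fails — Rba and Rbb but not Rab.
(F2): fails — R01 and R01 but not R11.
(F3): fails — R03 and R01 but not R31.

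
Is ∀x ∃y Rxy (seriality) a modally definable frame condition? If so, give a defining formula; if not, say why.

Definable; □r → ◇r defines it

The condition is seriality. A defining modal formula is □r → ◇r.
Suppose □r→◇r is valid. At any x set V(r)=W. Then □r at x, so ◇r at x, so x has a successor.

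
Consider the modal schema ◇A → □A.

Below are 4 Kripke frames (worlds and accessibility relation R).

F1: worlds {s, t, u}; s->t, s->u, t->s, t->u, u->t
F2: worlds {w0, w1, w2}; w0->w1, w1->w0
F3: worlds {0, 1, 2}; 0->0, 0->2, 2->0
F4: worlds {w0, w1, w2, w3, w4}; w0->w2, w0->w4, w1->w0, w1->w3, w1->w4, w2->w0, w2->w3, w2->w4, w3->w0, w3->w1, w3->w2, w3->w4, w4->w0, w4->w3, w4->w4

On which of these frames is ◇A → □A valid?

The schema corresponds to partial functionality: ∀x ∀y ∀z (Rxy ∧ Rxz → y = z).
F1: fails — s sees both t and u.
F2: holds.
F3: fails — 0 sees both 0 and 2.
F4: fails — w0 sees both w2 and w4.
Valid on: F2.

F2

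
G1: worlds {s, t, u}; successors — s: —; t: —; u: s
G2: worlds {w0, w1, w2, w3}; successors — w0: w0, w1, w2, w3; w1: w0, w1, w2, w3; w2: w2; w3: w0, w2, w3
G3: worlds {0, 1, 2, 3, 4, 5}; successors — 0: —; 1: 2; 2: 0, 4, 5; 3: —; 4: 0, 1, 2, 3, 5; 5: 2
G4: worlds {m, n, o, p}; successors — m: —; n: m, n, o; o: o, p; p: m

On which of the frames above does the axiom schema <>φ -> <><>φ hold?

This is the axiom for a generalized confluence (Geach) condition; its first-order frame correspondent is forall x forall y (xRy -> exists w (y = w & x R^2 w)).
G1: fails — uRs but no w with s=w and uR²w.
G2: ✓.
G3: fails — 1R2 but no w with 2=w and 1R²w.
G4: fails — pRm but no w with m=w and pR²w.
Valid on: G2.

G2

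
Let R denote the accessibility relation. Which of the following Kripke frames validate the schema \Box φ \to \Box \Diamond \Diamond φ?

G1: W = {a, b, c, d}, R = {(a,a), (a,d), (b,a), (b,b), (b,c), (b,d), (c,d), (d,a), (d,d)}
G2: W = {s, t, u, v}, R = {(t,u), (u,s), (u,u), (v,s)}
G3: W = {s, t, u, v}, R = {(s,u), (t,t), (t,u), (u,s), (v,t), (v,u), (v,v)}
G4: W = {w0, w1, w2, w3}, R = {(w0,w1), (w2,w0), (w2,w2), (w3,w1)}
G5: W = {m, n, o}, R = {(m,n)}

G1, G3

This is the axiom for a generalized confluence (Geach) condition; its first-order frame correspondent is \forall x \forall z (xRz \to \exists w (xRw \wedge z R^2 w)).
G1: satisfies the condition.
G2: fails — uRs but no w with uRw and sR²w.
G3: satisfies the condition.
G4: fails — w0Rw1 but no w with w0Rw and w1R²w.
G5: fails — mRn but no w with mRw and nR²w.
Valid on: G1, G3.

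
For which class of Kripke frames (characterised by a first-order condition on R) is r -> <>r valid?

This schema is equivalent to the T axiom □r → r.
It corresponds to reflexivity: forall x Rxx.

reflexivity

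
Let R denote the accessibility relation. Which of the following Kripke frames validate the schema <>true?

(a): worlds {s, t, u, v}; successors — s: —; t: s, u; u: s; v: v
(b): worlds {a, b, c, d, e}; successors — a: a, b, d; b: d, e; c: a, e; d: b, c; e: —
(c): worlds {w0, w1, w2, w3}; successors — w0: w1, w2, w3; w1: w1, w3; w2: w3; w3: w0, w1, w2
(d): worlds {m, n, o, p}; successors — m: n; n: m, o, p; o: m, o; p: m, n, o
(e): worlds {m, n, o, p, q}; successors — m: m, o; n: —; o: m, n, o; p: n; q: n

Frame correspondent (Sahlqvist): forall x exists y Rxy — i.e. seriality.
(a): fails — world s has no successor.
(b): fails — world e has no successor.
(c): holds.
(d): holds.
(e): fails — world n has no successor.
Valid on: (c), (d).

(c), (d)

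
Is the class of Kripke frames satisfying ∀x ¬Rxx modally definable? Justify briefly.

No — not modally definable

If a class were modally definable it would be closed under surjective bounded morphisms (Goldblatt–Thomason).
The 4-cycle (worlds s,t,u,v with s→t→u→v→s) is irreflexive, and the map sending every world to a single reflexive point • is a surjective bounded morphism (forth: every edge maps to (•,•); back: every world has a successor). So any modal formula valid on the 4-cycle is also valid on the reflexive point, which is not irreflexive.
So the class is not modally definable.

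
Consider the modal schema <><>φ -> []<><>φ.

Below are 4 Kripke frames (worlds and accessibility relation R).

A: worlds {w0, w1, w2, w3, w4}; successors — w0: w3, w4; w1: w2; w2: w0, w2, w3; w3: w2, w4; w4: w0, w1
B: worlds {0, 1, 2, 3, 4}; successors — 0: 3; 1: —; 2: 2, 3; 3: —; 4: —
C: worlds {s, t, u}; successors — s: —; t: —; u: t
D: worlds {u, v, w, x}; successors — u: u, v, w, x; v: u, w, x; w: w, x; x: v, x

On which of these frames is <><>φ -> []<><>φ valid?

C

Frame correspondent (Sahlqvist): forall x forall y forall z ((x R^2 y & xRz) -> exists w (y = w & z R^2 w)) — i.e. a generalized confluence (Geach) condition.
A: fails — w0R²w0, w0Rw4 but no w with w0=w and w4R²w.
B: fails — 2R²2, 2R3 but no w with 2=w and 3R²w.
C: satisfies the condition.
D: fails — uR²u, uRw but no t with u=t and wR²t.
Valid on: C.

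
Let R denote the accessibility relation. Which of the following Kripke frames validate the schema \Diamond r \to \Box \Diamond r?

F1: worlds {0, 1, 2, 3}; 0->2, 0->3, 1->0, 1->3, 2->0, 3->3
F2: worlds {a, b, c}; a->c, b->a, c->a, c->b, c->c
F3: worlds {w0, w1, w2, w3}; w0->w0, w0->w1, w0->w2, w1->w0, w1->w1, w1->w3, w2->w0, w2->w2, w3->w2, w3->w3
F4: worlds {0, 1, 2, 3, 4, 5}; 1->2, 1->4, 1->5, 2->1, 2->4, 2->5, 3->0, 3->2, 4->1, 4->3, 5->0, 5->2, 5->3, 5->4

The schema corresponds to the Euclidean property: \forall x \forall y \forall z (Rxy \wedge Rxz \to Ryz).
F1: fails — R02 and R02 but not R22.
F2: fails — Rba and Rba but not Raa.
F3: fails — Rw0w1 and Rw0w2 but not Rw1w2.
F4: fails — R12 and R12 but not R22.

none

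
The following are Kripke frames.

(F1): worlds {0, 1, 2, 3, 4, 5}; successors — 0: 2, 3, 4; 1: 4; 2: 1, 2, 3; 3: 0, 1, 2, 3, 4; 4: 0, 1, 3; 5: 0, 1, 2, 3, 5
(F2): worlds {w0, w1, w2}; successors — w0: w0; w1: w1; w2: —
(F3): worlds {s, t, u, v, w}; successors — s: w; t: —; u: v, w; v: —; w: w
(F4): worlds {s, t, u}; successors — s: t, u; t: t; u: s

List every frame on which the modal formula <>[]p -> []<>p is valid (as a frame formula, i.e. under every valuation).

(F2)

Frame correspondent (Sahlqvist): forall x forall y forall z (Rxy & Rxz -> exists w (Ryw & Rzw)) — i.e. convergence.
(F1): fails — R21 and R22 but 1 and 2 have no common successor.
(F2): holds.
(F3): fails — Ruv and Ruv but v and v have no common successor.
(F4): fails — Rsu and Rst but u and t have no common successor.
Valid on: (F2).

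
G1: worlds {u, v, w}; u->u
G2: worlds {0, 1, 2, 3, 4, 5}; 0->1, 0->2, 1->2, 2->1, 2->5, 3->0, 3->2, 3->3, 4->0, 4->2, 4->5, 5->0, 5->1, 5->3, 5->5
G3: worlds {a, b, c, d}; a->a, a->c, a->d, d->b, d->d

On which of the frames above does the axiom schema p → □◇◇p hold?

G1

Frame correspondent (Sahlqvist): ∀x ∀z (xRz → ∃w (x = w ∧ zR²w)) — i.e. a generalized confluence (Geach) condition.
G1: holds.
G2: fails — 0R1 but no w with 0=w and 1R²w.
G3: fails — aRc but no w with a=w and cR²w.
Valid on: G1.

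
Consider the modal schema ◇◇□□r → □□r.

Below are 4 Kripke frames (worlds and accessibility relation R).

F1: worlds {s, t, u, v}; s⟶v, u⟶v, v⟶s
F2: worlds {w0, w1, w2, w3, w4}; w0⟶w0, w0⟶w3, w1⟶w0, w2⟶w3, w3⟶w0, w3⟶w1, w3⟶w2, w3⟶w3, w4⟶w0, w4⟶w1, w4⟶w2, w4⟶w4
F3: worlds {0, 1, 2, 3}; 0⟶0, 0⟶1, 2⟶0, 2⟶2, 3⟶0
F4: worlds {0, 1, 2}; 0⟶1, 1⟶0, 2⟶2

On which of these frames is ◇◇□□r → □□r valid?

F1, F4

Frame correspondent (Sahlqvist): ∀x ∀y ∀z ((xR²y ∧ xR²z) → ∃w (yR²w ∧ z = w)) — i.e. a generalized confluence (Geach) condition.
F1: satisfies the condition.
F2: fails — w0R²w1, w0R²w1 but no w with w1R²w and w1=w.
F3: fails — 0R²1, 0R²0 but no w with 1R²w and 0=w.
F4: satisfies the condition.
Valid on: F1, F4.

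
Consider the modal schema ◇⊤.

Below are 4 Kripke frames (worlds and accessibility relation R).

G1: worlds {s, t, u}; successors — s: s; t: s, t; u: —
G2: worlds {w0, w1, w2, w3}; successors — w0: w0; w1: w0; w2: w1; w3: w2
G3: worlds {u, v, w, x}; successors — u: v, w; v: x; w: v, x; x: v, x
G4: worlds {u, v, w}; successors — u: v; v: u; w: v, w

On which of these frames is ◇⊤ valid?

Frame correspondent (Sahlqvist): ∀x ∃y Rxy — i.e. seriality.
G1: fails — world u has no successor.
G2: ✓.
G3: ✓.
G4: ✓.
Valid on: G2, G3, G4.

G2, G3, G4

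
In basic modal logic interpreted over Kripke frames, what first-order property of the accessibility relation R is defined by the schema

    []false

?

This schema is the Ver axiom.
Its frame correspondent is emptiness of R — forall x forall y ~Rxy.

emptiness of R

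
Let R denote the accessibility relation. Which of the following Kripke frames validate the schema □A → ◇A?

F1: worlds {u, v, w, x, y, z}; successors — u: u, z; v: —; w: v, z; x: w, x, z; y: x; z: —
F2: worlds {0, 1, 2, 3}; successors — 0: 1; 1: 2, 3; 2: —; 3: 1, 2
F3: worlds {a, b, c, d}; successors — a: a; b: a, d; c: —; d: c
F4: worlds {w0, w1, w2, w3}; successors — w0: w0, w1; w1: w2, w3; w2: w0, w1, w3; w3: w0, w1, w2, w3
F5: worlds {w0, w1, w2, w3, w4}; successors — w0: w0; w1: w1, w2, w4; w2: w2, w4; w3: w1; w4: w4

F4, F5

This is the axiom for seriality; its first-order frame correspondent is ∀x ∃y Rxy.
F1: fails — world v has no successor.
F2: fails — world 2 has no successor.
F3: fails — world c has no successor.
F4: holds.
F5: holds.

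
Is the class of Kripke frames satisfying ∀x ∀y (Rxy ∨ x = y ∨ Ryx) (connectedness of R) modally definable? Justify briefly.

No

If a class were modally definable it would be closed under disjoint unions (Goldblatt–Thomason).
Take 4 disjoint single-world reflexive frames: each is trivially connected, but their disjoint union has 4 worlds with no edge between distinct components, so it is not connected.
So no modal formula (or set of formulas) defines exactly the connected frames.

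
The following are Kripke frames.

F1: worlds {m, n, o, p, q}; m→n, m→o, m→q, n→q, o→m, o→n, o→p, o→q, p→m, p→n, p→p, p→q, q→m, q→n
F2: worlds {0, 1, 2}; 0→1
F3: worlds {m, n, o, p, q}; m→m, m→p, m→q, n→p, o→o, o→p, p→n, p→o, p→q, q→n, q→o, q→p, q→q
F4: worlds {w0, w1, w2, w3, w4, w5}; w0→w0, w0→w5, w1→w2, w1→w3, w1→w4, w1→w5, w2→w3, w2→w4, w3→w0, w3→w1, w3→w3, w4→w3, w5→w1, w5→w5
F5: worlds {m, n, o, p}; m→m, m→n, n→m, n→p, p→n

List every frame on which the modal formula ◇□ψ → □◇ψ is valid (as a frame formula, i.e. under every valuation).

F5

Frame correspondent (Sahlqvist): ∀x ∀y ∀z (Rxy ∧ Rxz → ∃w (Ryw ∧ Rzw)) — i.e. convergence.
F1: fails — Rmq and Rmn but q and n have no common successor.
F2: fails — R01 and R01 but 1 and 1 have no common successor.
F3: fails — Rqp and Rqn but p and n have no common successor.
F4: fails — Rw1w5 and Rw1w2 but w5 and w2 have no common successor.
F5: satisfies the condition.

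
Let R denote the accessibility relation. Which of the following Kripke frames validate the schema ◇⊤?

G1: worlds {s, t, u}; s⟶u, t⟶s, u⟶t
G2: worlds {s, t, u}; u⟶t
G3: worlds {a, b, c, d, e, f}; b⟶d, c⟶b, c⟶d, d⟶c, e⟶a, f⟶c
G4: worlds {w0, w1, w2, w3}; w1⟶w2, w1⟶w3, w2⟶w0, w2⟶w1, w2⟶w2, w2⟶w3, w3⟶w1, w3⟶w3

This is the axiom for seriality; its first-order frame correspondent is ∀x ∃y Rxy.
G1: satisfies the condition.
G2: fails — world s has no successor.
G3: fails — world a has no successor.
G4: fails — world w0 has no successor.
Valid on: G1.

G1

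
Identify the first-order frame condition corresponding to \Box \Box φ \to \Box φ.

Suppose □□φ→□φ is valid. Take Rxy and set V(φ)={w : xR²w}. Then □□φ at x, so □φ at x, so φ at y, i.e. ∃z(Rxz∧Rzy).
Conversely, on a frame with density the schema holds at every world under every valuation.
Frame condition: \forall x \forall y (Rxy \to \exists z (Rxz \wedge Rzy)).

density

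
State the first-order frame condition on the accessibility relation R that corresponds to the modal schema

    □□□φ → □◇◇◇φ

This is a Sahlqvist (Geach-type) schema ◇^0□^3φ → □^1◇^3φ.
Minimal-valuation argument: fix x; take any y with xR^0y and any z with xR^1z. Set V(φ) to the set of worlds R-reachable from y in exactly 3 steps. Then □^3φ holds at y, so the antecedent holds at x; validity forces ◇^3φ at z, giving a w with zR^3w and yR^3w.
First-order correspondent: ∀x ∀z (xRz → ∃w (xR³w ∧ zR³w)).

∀x ∀z (xRz → ∃w (xR³w ∧ zR³w))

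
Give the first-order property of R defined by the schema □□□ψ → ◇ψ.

∀x ∃w (xR³w ∧ xRw)

This is a Sahlqvist (Geach-type) schema ◇^0□^3ψ → □^0◇^1ψ.
Minimal-valuation argument: fix x; take any y with xR^0y and any z with xR^0z. Set V(ψ) to the set of worlds R-reachable from y in exactly 3 steps. Then □^3ψ holds at y, so the antecedent holds at x; validity forces ◇^1ψ at z, giving a w with zR^1w and yR^3w.
First-order correspondent: ∀x ∃w (xR³w ∧ xRw).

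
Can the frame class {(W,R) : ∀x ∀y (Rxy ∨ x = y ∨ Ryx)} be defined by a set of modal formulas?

Modal frame validity is preserved under disjoint unions.
Take 2 disjoint single-world reflexive frames: each is trivially connected, but their disjoint union has 2 worlds with no edge between distinct components, so it is not connected.
So the class is not modally definable.

No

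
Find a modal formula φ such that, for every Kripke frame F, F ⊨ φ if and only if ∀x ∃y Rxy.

The condition is seriality. The D schema □s → ◇s defines it.
Suppose □s→◇s is valid. At any x set V(s)=W. Then □s at x, so ◇s at x, so x has a successor.

□s → ◇s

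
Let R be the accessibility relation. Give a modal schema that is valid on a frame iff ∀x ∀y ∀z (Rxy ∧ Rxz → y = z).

◇p → □p

A defining formula is ◇p → □p (the CD axiom).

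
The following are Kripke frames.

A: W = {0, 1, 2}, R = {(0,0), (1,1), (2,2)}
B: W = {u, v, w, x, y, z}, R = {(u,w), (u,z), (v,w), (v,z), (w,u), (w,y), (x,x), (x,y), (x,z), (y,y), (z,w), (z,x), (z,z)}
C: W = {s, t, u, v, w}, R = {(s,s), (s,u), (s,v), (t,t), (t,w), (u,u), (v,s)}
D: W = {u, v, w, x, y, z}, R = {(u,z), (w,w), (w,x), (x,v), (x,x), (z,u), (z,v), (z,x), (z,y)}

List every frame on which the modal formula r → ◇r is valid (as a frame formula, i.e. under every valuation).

Frame correspondent (Sahlqvist): ∀x Rxx — i.e. reflexivity.
A: condition met.
B: fails — world u does not see itself.
C: fails — world v does not see itself.
D: fails — world u does not see itself.

A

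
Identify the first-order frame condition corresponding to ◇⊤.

seriality: ∀x ∃y Rxy

This schema is equivalent to the D axiom □A → ◇A.
Its frame correspondent is seriality — ∀x ∃y Rxy.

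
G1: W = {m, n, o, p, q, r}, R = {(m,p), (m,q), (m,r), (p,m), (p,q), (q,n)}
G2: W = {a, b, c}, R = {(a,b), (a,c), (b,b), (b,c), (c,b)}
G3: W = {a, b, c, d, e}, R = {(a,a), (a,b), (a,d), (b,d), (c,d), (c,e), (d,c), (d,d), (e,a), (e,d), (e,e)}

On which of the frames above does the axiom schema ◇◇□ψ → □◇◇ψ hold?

G2, G3

The schema corresponds to a generalized confluence (Geach) condition: ∀x ∀y ∀z ((xR²y ∧ xRz) → ∃w (yRw ∧ zR²w)).
G1: fails — mR²m, mRq but no w with mRw and qR²w.
G2: satisfies the condition.
G3: satisfies the condition.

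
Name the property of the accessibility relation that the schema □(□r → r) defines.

Suppose □(□r→r) is valid. Take Rxy and set V(r)={w : Ryw}. Then at y, □r holds; since □(□r→r) at x, □r→r at y, so r at y, i.e. Ryy.

shift-reflexivity: ∀x ∀y (Rxy → Ryy)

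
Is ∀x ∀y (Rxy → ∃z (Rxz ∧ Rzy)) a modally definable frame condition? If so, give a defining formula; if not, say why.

The condition is density. A defining modal formula is □□p → □p.
Suppose □□p→□p is valid. Take Rxy and set V(p)={w : xR²w}. Then □□p at x, so □p at x, so p at y, i.e. ∃z(Rxz∧Rzy).

Yes, by □□p → □p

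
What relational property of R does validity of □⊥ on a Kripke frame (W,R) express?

emptiness of R: ∀x ∀y ¬Rxy

□⊥ is valid iff no world has any successor (otherwise □⊥ fails at any world with one).
The converse is a direct semantic check.
Frame condition: ∀x ∀y ¬Rxy.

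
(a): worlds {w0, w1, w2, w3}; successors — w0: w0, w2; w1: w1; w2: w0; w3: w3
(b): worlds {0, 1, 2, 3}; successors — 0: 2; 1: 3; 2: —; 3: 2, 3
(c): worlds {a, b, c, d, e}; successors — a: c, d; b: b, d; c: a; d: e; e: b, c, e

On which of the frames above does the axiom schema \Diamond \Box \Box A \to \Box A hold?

(a)

Frame correspondent (Sahlqvist): \forall x \forall y \forall z ((xRy \wedge xRz) \to \exists w (y R^2 w \wedge z = w)) — i.e. a generalized confluence (Geach) condition.
(a): satisfies the condition.
(b): fails — 0R2, 0R2 but no w with 2R²w and 2=w.
(c): fails — aRd, aRd but no w with dR²w and d=w.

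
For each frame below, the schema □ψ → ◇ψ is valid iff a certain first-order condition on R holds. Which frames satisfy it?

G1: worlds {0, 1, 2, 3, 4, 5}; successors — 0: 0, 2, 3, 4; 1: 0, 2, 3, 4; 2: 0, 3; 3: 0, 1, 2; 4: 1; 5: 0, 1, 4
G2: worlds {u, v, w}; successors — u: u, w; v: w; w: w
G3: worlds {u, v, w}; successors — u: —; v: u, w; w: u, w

This is the axiom for seriality; its first-order frame correspondent is ∀x ∃y Rxy.
G1: ✓.
G2: ✓.
G3: fails — world u has no successor.
Valid on: G1, G2.

G1, G2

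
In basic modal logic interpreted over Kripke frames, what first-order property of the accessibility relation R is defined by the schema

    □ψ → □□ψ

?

transitivity

Suppose □ψ→□□ψ is valid. Take Rxy, Ryz and set V(ψ)={w : Rxw}. Then □ψ at x, so □□ψ at x, so □ψ at y, so ψ at z, i.e. Rxz.
The converse is a direct semantic check.
So the correspondent is transitivity.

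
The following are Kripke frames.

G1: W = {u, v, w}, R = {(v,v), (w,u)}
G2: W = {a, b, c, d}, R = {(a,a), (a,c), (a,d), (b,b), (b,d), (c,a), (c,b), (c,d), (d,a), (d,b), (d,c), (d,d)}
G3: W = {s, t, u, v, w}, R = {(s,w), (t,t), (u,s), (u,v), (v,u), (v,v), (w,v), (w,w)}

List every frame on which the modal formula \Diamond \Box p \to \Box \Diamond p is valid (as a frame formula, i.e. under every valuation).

G2

This is the axiom for convergence; its first-order frame correspondent is \forall x \forall y \forall z (Rxy \wedge Rxz \to \exists w (Ryw \wedge Rzw)).
G1: fails — Rwu and Rwu but u and u have no common successor.
G2: holds.
G3: fails — Ruv and Rus but v and s have no common successor.
Valid on: G2.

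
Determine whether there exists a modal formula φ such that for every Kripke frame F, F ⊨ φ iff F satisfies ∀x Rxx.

The condition is reflexivity. A defining modal formula is □q → q.
Suppose □q→q is valid. At any x set V(q)={w : Rxw}. Then □q holds at x, so q holds at x, i.e. Rxx.

Definable; □q → q defines it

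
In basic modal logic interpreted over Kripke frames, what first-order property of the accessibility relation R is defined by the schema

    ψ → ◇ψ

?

Reflexivity

Replacing ψ by ¬ψ and contraposing gives the equivalent schema □ψ → ψ.
Suppose □ψ→ψ is valid. At any x set V(ψ)={w : Rxw}. Then □ψ holds at x, so ψ holds at x, i.e. Rxx.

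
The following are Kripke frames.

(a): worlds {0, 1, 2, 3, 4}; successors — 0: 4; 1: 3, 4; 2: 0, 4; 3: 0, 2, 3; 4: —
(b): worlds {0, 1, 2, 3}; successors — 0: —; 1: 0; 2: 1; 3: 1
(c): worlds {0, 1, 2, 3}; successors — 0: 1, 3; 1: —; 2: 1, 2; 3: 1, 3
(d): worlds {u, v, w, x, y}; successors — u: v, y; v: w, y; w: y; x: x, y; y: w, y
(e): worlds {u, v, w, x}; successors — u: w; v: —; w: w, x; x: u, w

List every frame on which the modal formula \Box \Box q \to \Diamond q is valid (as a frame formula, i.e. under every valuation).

The schema corresponds to a generalized confluence (Geach) condition: \forall x \exists w (x R^2 w \wedge xRw).
(a): fails — at 0 but no w with 0R²w and 0Rw.
(b): fails — at 0 but no w with 0R²w and 0Rw.
(c): fails — at 1 but no w with 1R²w and 1Rw.
(d): satisfies the condition.
(e): fails — at v but no t with vR²t and vRt.
Valid on: (d).

(d)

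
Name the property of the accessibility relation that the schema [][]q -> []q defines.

Suppose □□q→□q is valid. Take Rxy and set V(q)={w : xR²w}. Then □□q at x, so □q at x, so q at y, i.e. ∃z(Rxz∧Rzy).

density: forall x forall y (Rxy -> exists z (Rxz & Rzy))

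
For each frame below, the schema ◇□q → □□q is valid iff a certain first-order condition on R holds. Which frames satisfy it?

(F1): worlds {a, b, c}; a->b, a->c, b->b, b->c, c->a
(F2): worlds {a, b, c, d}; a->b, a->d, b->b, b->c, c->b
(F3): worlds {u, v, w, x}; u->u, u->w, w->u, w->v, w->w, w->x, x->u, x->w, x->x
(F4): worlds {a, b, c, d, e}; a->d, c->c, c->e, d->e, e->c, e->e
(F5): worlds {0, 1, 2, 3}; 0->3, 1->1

This is the axiom for a generalized confluence (Geach) condition; its first-order frame correspondent is ∀x ∀y ∀z ((xRy ∧ xR²z) → ∃w (yRw ∧ z = w)).
(F1): fails — aRb, aR²a but no w with bRw and a=w.
(F2): fails — aRd, aR²b but no w with dRw and b=w.
(F3): fails — uRu, uR²v but no t with uRt and v=t.
(F4): satisfies the condition.
(F5): satisfies the condition.

(F4), (F5)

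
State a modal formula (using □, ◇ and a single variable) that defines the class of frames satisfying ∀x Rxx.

□ψ → ψ

A defining formula is □ψ → ψ (the T axiom).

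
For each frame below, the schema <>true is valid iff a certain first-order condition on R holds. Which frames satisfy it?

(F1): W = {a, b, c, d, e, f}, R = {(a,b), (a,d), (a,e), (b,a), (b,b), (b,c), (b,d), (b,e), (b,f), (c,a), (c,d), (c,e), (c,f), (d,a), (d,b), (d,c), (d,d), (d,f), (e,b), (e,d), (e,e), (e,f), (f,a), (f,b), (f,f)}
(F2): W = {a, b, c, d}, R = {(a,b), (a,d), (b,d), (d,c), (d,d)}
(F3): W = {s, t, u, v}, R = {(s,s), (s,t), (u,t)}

The schema corresponds to seriality: forall x exists y Rxy.
(F1): condition met.
(F2): fails — world c has no successor.
(F3): fails — world t has no successor.

(F1)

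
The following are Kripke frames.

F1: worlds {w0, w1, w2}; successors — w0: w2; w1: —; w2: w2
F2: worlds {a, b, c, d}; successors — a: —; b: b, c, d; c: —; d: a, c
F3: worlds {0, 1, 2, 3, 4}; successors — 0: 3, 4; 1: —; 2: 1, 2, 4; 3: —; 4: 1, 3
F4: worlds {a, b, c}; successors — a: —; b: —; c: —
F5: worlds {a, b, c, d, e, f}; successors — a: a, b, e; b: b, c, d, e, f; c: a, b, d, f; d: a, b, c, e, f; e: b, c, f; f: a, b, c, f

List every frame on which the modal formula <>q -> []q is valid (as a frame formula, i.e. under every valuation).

F1, F4

The schema corresponds to partial functionality: forall x forall y forall z (Rxy & Rxz -> y = z).
F1: ✓.
F2: fails — b sees both b and c.
F3: fails — 0 sees both 3 and 4.
F4: ✓.
F5: fails — a sees both a and b.
Valid on: F1, F4.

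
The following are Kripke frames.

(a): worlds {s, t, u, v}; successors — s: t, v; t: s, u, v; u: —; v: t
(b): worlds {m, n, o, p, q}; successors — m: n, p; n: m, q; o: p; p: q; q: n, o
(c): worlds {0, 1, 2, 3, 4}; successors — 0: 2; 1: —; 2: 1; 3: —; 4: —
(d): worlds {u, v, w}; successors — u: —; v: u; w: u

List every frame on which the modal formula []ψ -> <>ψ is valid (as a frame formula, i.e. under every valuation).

Frame correspondent (Sahlqvist): forall x exists y Rxy — i.e. seriality.
(a): fails — world u has no successor.
(b): holds.
(c): fails — world 1 has no successor.
(d): fails — world u has no successor.

(b)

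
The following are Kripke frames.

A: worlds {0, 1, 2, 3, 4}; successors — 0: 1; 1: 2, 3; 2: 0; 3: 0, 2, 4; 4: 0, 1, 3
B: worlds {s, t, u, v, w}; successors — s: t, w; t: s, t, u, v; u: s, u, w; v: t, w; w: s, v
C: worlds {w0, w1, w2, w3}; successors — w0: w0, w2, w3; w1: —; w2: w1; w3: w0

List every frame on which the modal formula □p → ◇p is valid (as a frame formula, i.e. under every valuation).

A, B

This is the axiom for seriality; its first-order frame correspondent is ∀x ∃y Rxy.
A: satisfies the condition.
B: satisfies the condition.
C: fails — world w1 has no successor.
Valid on: A, B.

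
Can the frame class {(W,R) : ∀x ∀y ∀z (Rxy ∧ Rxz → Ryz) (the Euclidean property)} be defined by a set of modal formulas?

Yes — defined by ◇q → □◇q

Yes: it is the Euclidean property, defined by the 5 schema ◇q → □◇q.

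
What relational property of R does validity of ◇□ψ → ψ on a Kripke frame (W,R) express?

symmetry: ∀x ∀y (Rxy → Ryx)

Equivalently (dual form): ψ → □◇ψ.
Suppose ψ→□◇ψ is valid. Take Rxy and set V(ψ)={x}. Then ψ at x, so □◇ψ at x, so ◇ψ at y, so some z with Ryz has ψ; z=x, i.e. Ryx.
Conversely, on a frame with symmetry the schema holds at every world under every valuation.
Frame condition: ∀x ∀y (Rxy → Ryx).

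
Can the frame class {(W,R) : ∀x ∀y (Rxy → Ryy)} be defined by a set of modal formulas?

This is a Sahlqvist condition; the T□ axiom □(□p → p) defines it.
Suppose □(□p→p) is valid. Take Rxy and set V(p)={w : Ryw}. Then at y, □p holds; since □(□p→p) at x, □p→p at y, so p at y, i.e. Ryy.

Definable; □(□p → p) defines it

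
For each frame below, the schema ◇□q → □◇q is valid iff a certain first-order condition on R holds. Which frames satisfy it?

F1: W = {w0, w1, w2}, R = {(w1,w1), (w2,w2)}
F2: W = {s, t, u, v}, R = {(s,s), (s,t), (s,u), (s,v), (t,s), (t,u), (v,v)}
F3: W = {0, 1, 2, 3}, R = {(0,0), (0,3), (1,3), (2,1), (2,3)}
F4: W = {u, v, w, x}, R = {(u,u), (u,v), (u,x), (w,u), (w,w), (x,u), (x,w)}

F1

Frame correspondent (Sahlqvist): ∀x ∀y ∀z (Rxy ∧ Rxz → ∃w (Ryw ∧ Rzw)) — i.e. convergence.
F1: holds.
F2: fails — Rsv and Rsu but v and u have no common successor.
F3: fails — R00 and R03 but 0 and 3 have no common successor.
F4: fails — Ruv and Ruv but v and v have no common successor.
Valid on: F1.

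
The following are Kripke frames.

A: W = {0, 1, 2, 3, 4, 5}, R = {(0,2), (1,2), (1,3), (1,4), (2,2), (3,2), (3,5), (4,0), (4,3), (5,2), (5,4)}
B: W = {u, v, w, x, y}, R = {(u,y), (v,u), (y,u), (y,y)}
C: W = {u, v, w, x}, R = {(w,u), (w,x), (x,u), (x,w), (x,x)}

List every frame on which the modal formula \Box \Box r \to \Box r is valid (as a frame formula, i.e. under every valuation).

The schema corresponds to density: \forall x \forall y (Rxy \to \exists z (Rxz \wedge Rzy)).
A: fails — R43 but no z with R4z and Rz3.
B: fails — Rvu but no z with Rvz and Rzu.
C: ✓.
Valid on: C.

C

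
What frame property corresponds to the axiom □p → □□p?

This is the 4 axiom.
It corresponds to transitivity: ∀x ∀y ∀z (Rxy ∧ Ryz → Rxz).

Transitivity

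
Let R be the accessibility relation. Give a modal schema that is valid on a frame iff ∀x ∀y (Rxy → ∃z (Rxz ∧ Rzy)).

A defining formula is □□ψ → □ψ (the C4 axiom).

□□ψ → □ψ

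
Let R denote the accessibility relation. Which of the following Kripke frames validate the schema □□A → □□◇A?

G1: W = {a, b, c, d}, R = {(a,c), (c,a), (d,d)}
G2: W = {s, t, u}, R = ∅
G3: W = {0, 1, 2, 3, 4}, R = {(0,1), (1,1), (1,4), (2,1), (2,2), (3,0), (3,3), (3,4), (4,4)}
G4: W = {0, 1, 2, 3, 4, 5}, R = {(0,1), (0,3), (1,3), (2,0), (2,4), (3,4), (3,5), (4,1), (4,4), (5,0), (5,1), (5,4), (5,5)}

G2, G3

This is the axiom for a generalized confluence (Geach) condition; its first-order frame correspondent is ∀x ∀z (xR²z → ∃w (xR²w ∧ zRw)).
G1: fails — aR²a but no w with aR²w and aRw.
G2: condition met.
G3: condition met.
G4: fails — 3R²1 but no w with 3R²w and 1Rw.
Valid on: G2, G3.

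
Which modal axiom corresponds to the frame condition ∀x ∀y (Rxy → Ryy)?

The condition is shift-reflexivity. The T□ schema □(□p → p) defines it.
Suppose □(□p→p) is valid. Take Rxy and set V(p)={w : Ryw}. Then at y, □p holds; since □(□p→p) at x, □p→p at y, so p at y, i.e. Ryy.

□(□p → p)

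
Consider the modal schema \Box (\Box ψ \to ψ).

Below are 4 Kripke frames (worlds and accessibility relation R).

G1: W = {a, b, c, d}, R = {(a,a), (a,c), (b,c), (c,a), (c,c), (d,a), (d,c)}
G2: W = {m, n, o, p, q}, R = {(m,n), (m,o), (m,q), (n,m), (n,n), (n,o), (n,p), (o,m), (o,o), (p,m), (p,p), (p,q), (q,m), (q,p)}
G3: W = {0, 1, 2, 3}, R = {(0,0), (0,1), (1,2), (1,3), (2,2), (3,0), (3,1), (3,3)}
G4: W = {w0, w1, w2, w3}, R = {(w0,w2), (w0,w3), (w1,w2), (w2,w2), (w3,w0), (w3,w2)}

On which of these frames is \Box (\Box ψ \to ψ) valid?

G1

This is the axiom for shift-reflexivity; its first-order frame correspondent is \forall x \forall y (Rxy \to Ryy).
G1: ✓.
G2: fails — Rom but not Rmm.
G3: fails — R31 but not R11.
G4: fails — Rw3w0 but not Rw0w0.
Valid on: G1.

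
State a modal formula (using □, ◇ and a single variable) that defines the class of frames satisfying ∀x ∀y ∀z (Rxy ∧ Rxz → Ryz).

This is the Euclidean property; the standard corresponding axiom is 5: ◇q → □◇q.
Suppose ◇q→□◇q is valid. Take Rxy, Rxz and set V(q)={y}. Then ◇q at x, so □◇q at x, so ◇q at z, so some w with Rzw has q; w=y, i.e. Rzy. By symmetry of the argument, Ryz.

◇q → □◇q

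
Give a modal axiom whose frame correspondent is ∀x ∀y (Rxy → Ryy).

□(□ψ → ψ)

A defining formula is □(□ψ → ψ) (the T□ axiom).
Suppose □(□ψ→ψ) is valid. Take Rxy and set V(ψ)={w : Ryw}. Then at y, □ψ holds; since □(□ψ→ψ) at x, □ψ→ψ at y, so ψ at y, i.e. Ryy.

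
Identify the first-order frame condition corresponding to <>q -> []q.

Suppose ◇q→□q is valid. Take Rxy, Rxz and set V(q)={y}. Then ◇q at x, so □q at x, so q at z, i.e. z=y.

partial functionality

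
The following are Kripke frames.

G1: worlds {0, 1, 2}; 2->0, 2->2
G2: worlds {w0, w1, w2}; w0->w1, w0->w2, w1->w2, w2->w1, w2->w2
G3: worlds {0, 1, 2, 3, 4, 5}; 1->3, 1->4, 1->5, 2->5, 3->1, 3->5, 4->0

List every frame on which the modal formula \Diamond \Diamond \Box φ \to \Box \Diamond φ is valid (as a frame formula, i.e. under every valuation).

G2

This is the axiom for a generalized confluence (Geach) condition; its first-order frame correspondent is \forall x \forall y \forall z ((x R^2 y \wedge xRz) \to \exists w (yRw \wedge zRw)).
G1: fails — 2R²0, 2R0 but no w with 0Rw and 0Rw.
G2: satisfies the condition.
G3: fails — 1R²0, 1R3 but no w with 0Rw and 3Rw.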